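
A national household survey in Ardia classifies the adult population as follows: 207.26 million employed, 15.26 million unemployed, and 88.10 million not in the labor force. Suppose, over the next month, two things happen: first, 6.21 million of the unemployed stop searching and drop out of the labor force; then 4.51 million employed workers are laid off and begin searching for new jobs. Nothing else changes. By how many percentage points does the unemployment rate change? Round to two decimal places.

The unemployment rate changes by −0.59 percentage points.

Initially, labor force = 207.26 + 15.26 = 222.52 million, so u = 15.26/222.52 = 6.86%.
After the first change, unemployed and labor force both fall by 6.21 → E = 207.26, U = 9.05, labor force = 216.31 million.
After the second change, employed falls and unemployed rises by 4.51; labor force unchanged → E = 202.75, U = 13.56, labor force = 216.31 million.
New unemployment rate = 13.56 / 216.31 = 6.27%.
Change = 6.27% − 6.86% = −0.59 percentage points.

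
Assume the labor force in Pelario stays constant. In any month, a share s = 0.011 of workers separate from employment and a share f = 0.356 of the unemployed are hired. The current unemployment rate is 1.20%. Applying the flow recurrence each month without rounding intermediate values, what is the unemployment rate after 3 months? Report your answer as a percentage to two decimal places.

Unemployment rate after three months ≈ 2.54%.

With a fixed labor force, u_{t+1} = u_t + s·(1−u_t) − f·u_t = u_t·(1−s−f) + s.
Here 1−s−f = 0.633 and s = 0.011.
u_1 = 0.012000 × 0.633 + 0.011 = 0.018596.
u_2 = 0.018596 × 0.633 + 0.011 = 0.022771.
u_3 = 0.022771 × 0.633 + 0.011 = 0.025414.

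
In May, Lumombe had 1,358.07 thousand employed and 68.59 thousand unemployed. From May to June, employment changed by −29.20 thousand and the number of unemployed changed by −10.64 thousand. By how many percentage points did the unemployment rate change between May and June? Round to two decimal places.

The unemployment rate changed by −0.63 percentage points.

May: labor force = 1,358.07 + 68.59 = 1,426.66; u = 68.59/1,426.66 = 4.81%.
June: labor force = 1,328.87 + 57.95 = 1,386.82; u = 57.95/1,386.82 = 4.18%.
Change = 4.18% − 4.81% = −0.63 pp.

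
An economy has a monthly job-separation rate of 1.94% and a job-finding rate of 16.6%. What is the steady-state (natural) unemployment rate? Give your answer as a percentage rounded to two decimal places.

Steady-state unemployment rate ≈ 10.46%.

At steady state the flows balance: s·E = f·U, so U/(E+U) = s/(s+f).
u* = 1.94 / (1.94 + 16.6) = 1.94 / 18.54 = 10.46%.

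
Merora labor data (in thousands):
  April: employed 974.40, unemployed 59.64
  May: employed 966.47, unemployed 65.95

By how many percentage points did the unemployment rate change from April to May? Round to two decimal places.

April: labor force = 974.40 + 59.64 = 1,034.04; u = 59.64/1,034.04 = 5.77%.
May: labor force = 966.47 + 65.95 = 1,032.42; u = 65.95/1,032.42 = 6.39%.
Change = 6.39% − 5.77% = +0.62 pp.

The unemployment rate changed by +0.62 percentage points.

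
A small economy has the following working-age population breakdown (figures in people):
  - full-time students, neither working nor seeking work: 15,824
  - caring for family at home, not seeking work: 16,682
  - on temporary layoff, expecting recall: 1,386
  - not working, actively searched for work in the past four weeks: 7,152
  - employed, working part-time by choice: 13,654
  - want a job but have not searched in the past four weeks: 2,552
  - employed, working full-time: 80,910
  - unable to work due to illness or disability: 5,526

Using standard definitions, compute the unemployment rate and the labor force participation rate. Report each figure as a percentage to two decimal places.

Employed = 13,654 + 80,910 = 94,564.
Unemployed = 1,386 + 7,152 = 8,538 (jobless and actively searching, or on temporary layoff).
Labor force = 94,564 + 8,538 = 103,102.
Not in labor force = 15,824 + 16,682 + 2,552 + 5,526 = 40,584 (those not working and not actively searching are outside the labor force — including those who want a job but have given up searching).
Civilian working-age population = 103,102 + 40,584 = 143,686.
Unemployment rate = 8,538 / 103,102 = 8.28%.
Labor force participation rate = 103,102 / 143,686 = 71.76%.

Unemployment rate ≈ 8.28%; labor force participation rate ≈ 71.76%.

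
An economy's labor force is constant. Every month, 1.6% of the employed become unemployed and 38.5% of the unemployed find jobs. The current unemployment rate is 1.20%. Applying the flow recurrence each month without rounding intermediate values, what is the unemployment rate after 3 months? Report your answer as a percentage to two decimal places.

With a fixed labor force, u_{t+1} = u_t + s·(1−u_t) − f·u_t = u_t·(1−s−f) + s.
Here 1−s−f = 0.599 and s = 0.016.
u_1 = 0.012000 × 0.599 + 0.016 = 0.023188.
u_2 = 0.023188 × 0.599 + 0.016 = 0.029890.
u_3 = 0.029890 × 0.599 + 0.016 = 0.033904.

Unemployment rate after three months ≈ 3.39%.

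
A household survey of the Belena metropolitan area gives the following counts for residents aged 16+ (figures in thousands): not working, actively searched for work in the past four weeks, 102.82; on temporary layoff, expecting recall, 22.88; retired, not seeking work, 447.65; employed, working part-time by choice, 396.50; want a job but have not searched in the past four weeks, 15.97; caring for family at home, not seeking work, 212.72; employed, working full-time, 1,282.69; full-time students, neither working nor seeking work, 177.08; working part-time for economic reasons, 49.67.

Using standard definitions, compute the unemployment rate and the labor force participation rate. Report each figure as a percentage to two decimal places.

Unemployment rate ≈ 6.78%; labor force participation rate ≈ 68.48%.

Employed = 396.50 + 1,282.69 + 49.67 = 1,728.86 thousand (anyone who worked, including part-time for economic reasons, counts as employed).
Unemployed = 102.82 + 22.88 = 125.70 thousand (jobless and actively searching, or on temporary layoff).
Labor force = 1,728.86 + 125.70 = 1,854.56 thousand.
Not in labor force = 447.65 + 15.97 + 212.72 + 177.08 = 853.42 thousand (those not working and not actively searching are outside the labor force — including those who want a job but have given up searching).
Civilian working-age population = 1,854.56 + 853.42 = 2,707.98 thousand.
Unemployment rate = 125.70 / 1,854.56 = 6.78%.
Labor force participation rate = 1,854.56 / 2,707.98 = 68.48%.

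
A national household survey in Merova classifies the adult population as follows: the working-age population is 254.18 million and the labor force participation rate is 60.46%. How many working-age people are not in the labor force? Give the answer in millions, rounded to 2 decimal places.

Share not in the labor force = 1 − 0.6046 = 0.3954.
Not in labor force = 0.3954 × 254.18 ≈ 100.50 million.

About 100.50 million are not in the labor force.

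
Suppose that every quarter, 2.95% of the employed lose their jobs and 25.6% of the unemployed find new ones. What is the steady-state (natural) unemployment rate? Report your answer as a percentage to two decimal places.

At steady state the flows balance: s·E = f·U, so U/(E+U) = s/(s+f).
u* = 2.95 / (2.95 + 25.6) = 2.95 / 28.55 = 10.33%.

Steady-state unemployment rate ≈ 10.33%.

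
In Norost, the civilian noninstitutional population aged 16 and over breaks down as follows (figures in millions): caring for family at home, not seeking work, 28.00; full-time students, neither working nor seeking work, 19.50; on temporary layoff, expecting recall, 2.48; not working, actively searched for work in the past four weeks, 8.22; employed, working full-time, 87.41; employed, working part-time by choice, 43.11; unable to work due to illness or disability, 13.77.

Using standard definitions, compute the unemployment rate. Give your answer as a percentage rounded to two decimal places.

Employed = 87.41 + 43.11 = 130.52 million.
Unemployed = 2.48 + 8.22 = 10.70 million (jobless and actively searching, or on temporary layoff).
Labor force = 130.52 + 10.70 = 141.22 million.
Unemployment rate = 10.70 / 141.22 = 7.58%.

Unemployment rate ≈ 7.58%.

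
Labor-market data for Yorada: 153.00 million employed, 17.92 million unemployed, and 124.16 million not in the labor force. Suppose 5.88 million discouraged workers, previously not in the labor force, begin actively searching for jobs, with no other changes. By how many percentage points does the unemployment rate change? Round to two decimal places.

Initially, labor force = 153.00 + 17.92 = 170.92 million, so u = 17.92/170.92 = 10.48%.
After the change, unemployed and labor force both rise by 5.88 → E = 153.00, U = 23.80, labor force = 176.80 million.
New unemployment rate = 23.80 / 176.80 = 13.46%.
Change = 13.46% − 10.48% = +2.98 percentage points.

The unemployment rate changes by +2.98 percentage points.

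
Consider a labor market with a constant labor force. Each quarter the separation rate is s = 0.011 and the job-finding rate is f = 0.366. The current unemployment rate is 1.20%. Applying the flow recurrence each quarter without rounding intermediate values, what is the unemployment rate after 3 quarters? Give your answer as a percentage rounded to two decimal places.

With a fixed labor force, u_{t+1} = u_t + s·(1−u_t) − f·u_t = u_t·(1−s−f) + s.
Here 1−s−f = 0.623 and s = 0.011.
u_1 = 0.012000 × 0.623 + 0.011 = 0.018476.
u_2 = 0.018476 × 0.623 + 0.011 = 0.022511.
u_3 = 0.022511 × 0.623 + 0.011 = 0.025024.

Unemployment rate after three quarters ≈ 2.50%.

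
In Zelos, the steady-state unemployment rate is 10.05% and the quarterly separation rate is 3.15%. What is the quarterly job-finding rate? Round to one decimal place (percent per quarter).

Job-finding rate ≈ 28.2% per quarter.

From u* = s/(s+f): f = s·(1−u)/u.
f = 3.15 × (1 − 0.1005) / 0.1005 = 2.8334 / 0.1005 ≈ 28.2% per quarter.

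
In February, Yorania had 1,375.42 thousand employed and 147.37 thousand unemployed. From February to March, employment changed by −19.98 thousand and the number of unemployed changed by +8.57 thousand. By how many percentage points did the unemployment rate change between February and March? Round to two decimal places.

The unemployment rate changed by +0.64 percentage points.

February: labor force = 1,375.42 + 147.37 = 1,522.79; u = 147.37/1,522.79 = 9.68%.
March: labor force = 1,355.44 + 155.94 = 1,511.38; u = 155.94/1,511.38 = 10.32%.
Change = 10.32% − 9.68% = +0.64 pp.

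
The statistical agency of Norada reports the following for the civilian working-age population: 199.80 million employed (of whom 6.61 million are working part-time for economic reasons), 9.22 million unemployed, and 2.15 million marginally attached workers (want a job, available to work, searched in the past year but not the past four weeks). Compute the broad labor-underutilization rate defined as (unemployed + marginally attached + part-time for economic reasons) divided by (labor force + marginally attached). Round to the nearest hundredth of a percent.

Broad underutilization rate ≈ 8.51%.

Labor force = 199.80 + 9.22 = 209.02 million.
Numerator = 9.22 + 2.15 + 6.61 = 17.98 million.
Denominator = 209.02 + 2.15 = 211.17 million.
Broad rate = 17.98 / 211.17 = 8.51%.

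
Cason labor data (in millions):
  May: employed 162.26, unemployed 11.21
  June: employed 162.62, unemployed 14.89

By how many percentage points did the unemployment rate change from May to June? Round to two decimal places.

The unemployment rate changed by +1.93 percentage points.

May: labor force = 162.26 + 11.21 = 173.47; u = 11.21/173.47 = 6.46%.
June: labor force = 162.62 + 14.89 = 177.51; u = 14.89/177.51 = 8.39%.
Change = 8.39% − 6.46% = +1.93 pp.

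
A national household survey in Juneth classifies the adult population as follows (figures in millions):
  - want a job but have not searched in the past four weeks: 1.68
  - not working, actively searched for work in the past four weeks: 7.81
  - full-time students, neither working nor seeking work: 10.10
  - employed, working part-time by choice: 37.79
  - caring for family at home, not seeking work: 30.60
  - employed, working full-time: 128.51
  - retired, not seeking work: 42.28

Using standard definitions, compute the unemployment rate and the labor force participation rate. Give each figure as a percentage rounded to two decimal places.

Employed = 37.79 + 128.51 = 166.30 million.
Unemployed = 7.81 million.
Labor force = 166.30 + 7.81 = 174.11 million.
Not in labor force = 1.68 + 10.10 + 30.60 + 42.28 = 84.66 million (those not working and not actively searching are outside the labor force — including those who want a job but have given up searching).
Civilian working-age population = 174.11 + 84.66 = 258.77 million.
Unemployment rate = 7.81 / 174.11 = 4.49%.
Labor force participation rate = 174.11 / 258.77 = 67.28%.

Unemployment rate ≈ 4.49%; labor force participation rate ≈ 67.28%.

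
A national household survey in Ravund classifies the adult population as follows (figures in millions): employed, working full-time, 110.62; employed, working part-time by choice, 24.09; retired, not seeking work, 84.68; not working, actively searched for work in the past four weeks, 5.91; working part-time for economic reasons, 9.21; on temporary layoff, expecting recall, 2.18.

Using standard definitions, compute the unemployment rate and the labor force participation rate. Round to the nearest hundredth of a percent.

Unemployment rate ≈ 5.32%; labor force participation rate ≈ 64.22%.

Employed = 110.62 + 24.09 + 9.21 = 143.92 million (anyone who worked, including part-time for economic reasons, counts as employed).
Unemployed = 5.91 + 2.18 = 8.09 million (jobless and actively searching, or on temporary layoff).
Labor force = 143.92 + 8.09 = 152.01 million.
Not in labor force = 84.68 million (those not working and not actively searching are outside the labor force).
Civilian working-age population = 152.01 + 84.68 = 236.69 million.
Unemployment rate = 8.09 / 152.01 = 5.32%.
Labor force participation rate = 152.01 / 236.69 = 64.22%.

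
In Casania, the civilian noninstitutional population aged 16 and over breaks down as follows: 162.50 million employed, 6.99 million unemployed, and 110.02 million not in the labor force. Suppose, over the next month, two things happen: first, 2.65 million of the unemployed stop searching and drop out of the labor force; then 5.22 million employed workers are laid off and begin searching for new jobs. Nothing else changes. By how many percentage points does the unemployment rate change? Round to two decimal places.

The unemployment rate changes by +1.61 percentage points.

Initially, labor force = 162.50 + 6.99 = 169.49 million, so u = 6.99/169.49 = 4.12%.
After the first change, unemployed and labor force both fall by 2.65 → E = 162.50, U = 4.34, labor force = 166.84 million.
After the second change, employed falls and unemployed rises by 5.22; labor force unchanged → E = 157.28, U = 9.56, labor force = 166.84 million.
New unemployment rate = 9.56 / 166.84 = 5.73%.
Change = 5.73% − 4.12% = +1.61 percentage points.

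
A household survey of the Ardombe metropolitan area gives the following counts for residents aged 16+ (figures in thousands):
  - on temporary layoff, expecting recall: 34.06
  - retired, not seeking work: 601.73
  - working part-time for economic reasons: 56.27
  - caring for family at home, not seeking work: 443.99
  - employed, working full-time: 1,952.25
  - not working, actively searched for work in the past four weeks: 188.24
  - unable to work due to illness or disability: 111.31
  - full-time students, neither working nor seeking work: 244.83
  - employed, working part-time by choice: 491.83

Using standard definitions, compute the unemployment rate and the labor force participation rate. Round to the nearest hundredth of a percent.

Employed = 56.27 + 1,952.25 + 491.83 = 2,500.35 thousand (anyone who worked, including part-time for economic reasons, counts as employed).
Unemployed = 34.06 + 188.24 = 222.30 thousand (jobless and actively searching, or on temporary layoff).
Labor force = 2,500.35 + 222.30 = 2,722.65 thousand.
Not in labor force = 601.73 + 443.99 + 111.31 + 244.83 = 1,401.86 thousand (those not working and not actively searching are outside the labor force).
Civilian working-age population = 2,722.65 + 1,401.86 = 4,124.51 thousand.
Unemployment rate = 222.30 / 2,722.65 = 8.16%.
Labor force participation rate = 2,722.65 / 4,124.51 = 66.01%.

Unemployment rate ≈ 8.16%; labor force participation rate ≈ 66.01%.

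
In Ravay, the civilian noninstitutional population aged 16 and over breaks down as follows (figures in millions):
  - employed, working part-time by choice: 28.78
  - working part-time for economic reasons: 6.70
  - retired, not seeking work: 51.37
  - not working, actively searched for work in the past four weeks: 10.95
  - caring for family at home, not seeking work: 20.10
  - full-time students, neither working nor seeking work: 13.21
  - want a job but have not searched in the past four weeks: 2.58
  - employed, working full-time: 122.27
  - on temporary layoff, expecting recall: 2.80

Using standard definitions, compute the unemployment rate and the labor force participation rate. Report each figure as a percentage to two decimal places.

Unemployment rate ≈ 8.02%; labor force participation rate ≈ 66.28%.

Employed = 28.78 + 6.70 + 122.27 = 157.75 million (anyone who worked, including part-time for economic reasons, counts as employed).
Unemployed = 10.95 + 2.80 = 13.75 million (jobless and actively searching, or on temporary layoff).
Labor force = 157.75 + 13.75 = 171.50 million.
Not in labor force = 51.37 + 20.10 + 13.21 + 2.58 = 87.26 million (those not working and not actively searching are outside the labor force — including those who want a job but have given up searching).
Civilian working-age population = 171.50 + 87.26 = 258.76 million.
Unemployment rate = 13.75 / 171.50 = 8.02%.
Labor force participation rate = 171.50 / 258.76 = 66.28%.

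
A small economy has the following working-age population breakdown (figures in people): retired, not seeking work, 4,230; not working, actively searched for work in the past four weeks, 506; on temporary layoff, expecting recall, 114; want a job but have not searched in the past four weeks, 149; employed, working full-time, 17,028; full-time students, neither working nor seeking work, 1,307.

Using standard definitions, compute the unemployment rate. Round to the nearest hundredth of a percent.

Employed = 17,028.
Unemployed = 506 + 114 = 620 (jobless and actively searching, or on temporary layoff).
Labor force = 17,028 + 620 = 17,648.
Unemployment rate = 620 / 17,648 = 3.51%.

Unemployment rate ≈ 3.51%.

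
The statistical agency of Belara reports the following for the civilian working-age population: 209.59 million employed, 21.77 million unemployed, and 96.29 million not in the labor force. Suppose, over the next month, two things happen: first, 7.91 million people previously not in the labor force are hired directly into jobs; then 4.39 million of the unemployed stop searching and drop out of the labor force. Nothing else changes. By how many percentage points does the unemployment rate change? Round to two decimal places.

Initially, labor force = 209.59 + 21.77 = 231.36 million, so u = 21.77/231.36 = 9.41%.
After the first change, employed and labor force both rise by 7.91; unemployed unchanged → E = 217.50, U = 21.77, labor force = 239.27 million.
After the second change, unemployed and labor force both fall by 4.39 → E = 217.50, U = 17.38, labor force = 234.88 million.
New unemployment rate = 17.38 / 234.88 = 7.40%.
Change = 7.40% − 9.41% = −2.01 percentage points.

The unemployment rate changes by −2.01 percentage points.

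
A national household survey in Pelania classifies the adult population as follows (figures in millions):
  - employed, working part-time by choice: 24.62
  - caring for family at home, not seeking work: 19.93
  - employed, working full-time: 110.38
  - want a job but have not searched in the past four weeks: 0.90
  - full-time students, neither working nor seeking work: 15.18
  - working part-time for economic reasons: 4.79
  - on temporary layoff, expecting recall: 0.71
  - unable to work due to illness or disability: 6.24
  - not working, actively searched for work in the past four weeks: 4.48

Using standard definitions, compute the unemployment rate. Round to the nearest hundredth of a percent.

Unemployment rate ≈ 3.58%.

Employed = 24.62 + 110.38 + 4.79 = 139.79 million (anyone who worked, including part-time for economic reasons, counts as employed).
Unemployed = 0.71 + 4.48 = 5.19 million (jobless and actively searching, or on temporary layoff).
Labor force = 139.79 + 5.19 = 144.98 million.
Unemployment rate = 5.19 / 144.98 = 3.58%.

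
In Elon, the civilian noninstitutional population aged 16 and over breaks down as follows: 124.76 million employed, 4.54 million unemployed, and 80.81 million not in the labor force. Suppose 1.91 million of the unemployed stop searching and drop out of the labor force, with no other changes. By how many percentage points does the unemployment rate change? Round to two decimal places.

Initially, labor force = 124.76 + 4.54 = 129.30 million, so u = 4.54/129.30 = 3.51%.
After the change, unemployed and labor force both fall by 1.91 → E = 124.76, U = 2.63, labor force = 127.39 million.
New unemployment rate = 2.63 / 127.39 = 2.06%.
Change = 2.06% − 3.51% = −1.45 percentage points.

The unemployment rate changes by −1.45 percentage points.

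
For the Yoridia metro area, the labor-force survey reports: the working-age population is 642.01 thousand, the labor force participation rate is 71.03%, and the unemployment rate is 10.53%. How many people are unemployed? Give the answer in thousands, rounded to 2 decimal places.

Labor force = 0.7103 × 642.01 = 456.02 thousand.
Unemployed = 0.1053 × 456.02 ≈ 48.02 thousand.

About 48.02 thousand are unemployed.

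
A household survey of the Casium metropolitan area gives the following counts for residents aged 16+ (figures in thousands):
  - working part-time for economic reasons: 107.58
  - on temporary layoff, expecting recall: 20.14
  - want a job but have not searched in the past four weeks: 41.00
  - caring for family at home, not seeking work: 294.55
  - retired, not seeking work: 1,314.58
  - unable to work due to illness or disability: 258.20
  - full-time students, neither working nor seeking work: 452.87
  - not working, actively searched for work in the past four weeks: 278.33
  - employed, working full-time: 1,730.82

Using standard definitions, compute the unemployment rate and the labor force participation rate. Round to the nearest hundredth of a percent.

Employed = 107.58 + 1,730.82 = 1,838.40 thousand (anyone who worked, including part-time for economic reasons, counts as employed).
Unemployed = 20.14 + 278.33 = 298.47 thousand (jobless and actively searching, or on temporary layoff).
Labor force = 1,838.40 + 298.47 = 2,136.87 thousand.
Not in labor force = 41.00 + 294.55 + 1,314.58 + 258.20 + 452.87 = 2,361.20 thousand (those not working and not actively searching are outside the labor force — including those who want a job but have given up searching).
Civilian working-age population = 2,136.87 + 2,361.20 = 4,498.07 thousand.
Unemployment rate = 298.47 / 2,136.87 = 13.97%.
Labor force participation rate = 2,136.87 / 4,498.07 = 47.51%.

Unemployment rate ≈ 13.97%; labor force participation rate ≈ 47.51%.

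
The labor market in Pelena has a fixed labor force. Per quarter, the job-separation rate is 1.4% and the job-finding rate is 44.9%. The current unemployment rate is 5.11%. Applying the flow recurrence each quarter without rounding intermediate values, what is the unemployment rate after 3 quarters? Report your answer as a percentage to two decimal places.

With a fixed labor force, u_{t+1} = u_t + s·(1−u_t) − f·u_t = u_t·(1−s−f) + s.
Here 1−s−f = 0.537 and s = 0.014.
u_1 = 0.051100 × 0.537 + 0.014 = 0.041441.
u_2 = 0.041441 × 0.537 + 0.014 = 0.036254.
u_3 = 0.036254 × 0.537 + 0.014 = 0.033468.

Unemployment rate after three quarters ≈ 3.35%.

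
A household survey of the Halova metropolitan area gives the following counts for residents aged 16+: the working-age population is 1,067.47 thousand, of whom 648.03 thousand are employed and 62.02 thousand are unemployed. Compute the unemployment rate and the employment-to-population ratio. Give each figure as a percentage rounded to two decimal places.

Labor force = employed + unemployed = 648.03 + 62.02 = 710.05 thousand.
Unemployment rate = 62.02 / 710.05 = 8.73%.
Employment-population ratio = 648.03 / 1,067.47 = 60.71%.

Unemployment rate ≈ 8.73%; employment-population ratio ≈ 60.71%.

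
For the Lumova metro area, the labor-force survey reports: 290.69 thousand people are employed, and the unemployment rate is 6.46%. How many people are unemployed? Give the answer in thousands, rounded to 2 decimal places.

Let U be the number unemployed. The labor force is E + U, and U/(E+U) = 0.0646.
So U = 0.0646 × 290.69 / (1 − 0.0646) = 18.7786 / 0.9354 ≈ 20.08 thousand.

About 20.08 thousand are unemployed.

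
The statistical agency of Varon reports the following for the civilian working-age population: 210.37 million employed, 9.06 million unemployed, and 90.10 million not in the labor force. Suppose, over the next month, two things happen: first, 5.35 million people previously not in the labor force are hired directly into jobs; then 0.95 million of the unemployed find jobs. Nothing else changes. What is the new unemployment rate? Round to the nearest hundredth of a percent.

Initially, labor force = 210.37 + 9.06 = 219.43 million, so u = 9.06/219.43 = 4.13%.
After the first change, employed and labor force both rise by 5.35; unemployed unchanged → E = 215.72, U = 9.06, labor force = 224.78 million.
After the second change, unemployed falls and employed rises by 0.95; labor force unchanged → E = 216.67, U = 8.11, labor force = 224.78 million.
New unemployment rate = 8.11 / 224.78 = 3.61%.

New unemployment rate ≈ 3.61%.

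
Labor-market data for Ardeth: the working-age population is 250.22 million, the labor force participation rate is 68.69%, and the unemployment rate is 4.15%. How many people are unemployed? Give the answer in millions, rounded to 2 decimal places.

About 7.13 million are unemployed.

Labor force = 0.6869 × 250.22 = 171.88 million.
Unemployed = 0.0415 × 171.88 ≈ 7.13 million.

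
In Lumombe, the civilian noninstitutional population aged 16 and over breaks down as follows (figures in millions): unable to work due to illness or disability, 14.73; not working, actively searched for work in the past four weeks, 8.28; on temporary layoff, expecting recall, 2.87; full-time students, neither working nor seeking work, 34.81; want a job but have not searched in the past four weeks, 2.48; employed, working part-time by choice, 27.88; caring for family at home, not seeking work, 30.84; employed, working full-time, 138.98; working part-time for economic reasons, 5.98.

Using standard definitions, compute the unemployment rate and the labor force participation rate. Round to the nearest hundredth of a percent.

Employed = 27.88 + 138.98 + 5.98 = 172.84 million (anyone who worked, including part-time for economic reasons, counts as employed).
Unemployed = 8.28 + 2.87 = 11.15 million (jobless and actively searching, or on temporary layoff).
Labor force = 172.84 + 11.15 = 183.99 million.
Not in labor force = 14.73 + 34.81 + 2.48 + 30.84 = 82.86 million (those not working and not actively searching are outside the labor force — including those who want a job but have given up searching).
Civilian working-age population = 183.99 + 82.86 = 266.85 million.
Unemployment rate = 11.15 / 183.99 = 6.06%.
Labor force participation rate = 183.99 / 266.85 = 68.95%.

Unemployment rate ≈ 6.06%; labor force participation rate ≈ 68.95%.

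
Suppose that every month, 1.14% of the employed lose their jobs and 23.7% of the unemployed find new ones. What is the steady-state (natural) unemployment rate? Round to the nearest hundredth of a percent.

Steady-state unemployment rate ≈ 4.59%.

At steady state the flows balance: s·E = f·U, so U/(E+U) = s/(s+f).
u* = 1.14 / (1.14 + 23.7) = 1.14 / 24.84 = 4.59%.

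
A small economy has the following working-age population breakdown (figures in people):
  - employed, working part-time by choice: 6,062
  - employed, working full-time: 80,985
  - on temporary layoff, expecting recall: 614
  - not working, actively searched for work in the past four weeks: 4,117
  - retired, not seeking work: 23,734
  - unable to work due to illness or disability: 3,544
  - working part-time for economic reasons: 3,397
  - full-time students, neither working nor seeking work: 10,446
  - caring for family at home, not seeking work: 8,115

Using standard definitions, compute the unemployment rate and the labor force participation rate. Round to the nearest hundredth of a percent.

Unemployment rate ≈ 4.97%; labor force participation rate ≈ 67.49%.

Employed = 6,062 + 80,985 + 3,397 = 90,444 (anyone who worked, including part-time for economic reasons, counts as employed).
Unemployed = 614 + 4,117 = 4,731 (jobless and actively searching, or on temporary layoff).
Labor force = 90,444 + 4,731 = 95,175.
Not in labor force = 23,734 + 3,544 + 10,446 + 8,115 = 45,839 (those not working and not actively searching are outside the labor force).
Civilian working-age population = 95,175 + 45,839 = 141,014.
Unemployment rate = 4,731 / 95,175 = 4.97%.
Labor force participation rate = 95,175 / 141,014 = 67.49%.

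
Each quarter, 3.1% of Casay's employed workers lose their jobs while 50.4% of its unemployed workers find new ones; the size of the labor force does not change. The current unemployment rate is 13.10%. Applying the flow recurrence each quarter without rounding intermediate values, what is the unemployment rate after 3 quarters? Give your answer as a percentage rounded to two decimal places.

Unemployment rate after three quarters ≈ 6.53%.

With a fixed labor force, u_{t+1} = u_t + s·(1−u_t) − f·u_t = u_t·(1−s−f) + s.
Here 1−s−f = 0.465 and s = 0.031.
u_1 = 0.131000 × 0.465 + 0.031 = 0.091915.
u_2 = 0.091915 × 0.465 + 0.031 = 0.073740.
u_3 = 0.073740 × 0.465 + 0.031 = 0.065289.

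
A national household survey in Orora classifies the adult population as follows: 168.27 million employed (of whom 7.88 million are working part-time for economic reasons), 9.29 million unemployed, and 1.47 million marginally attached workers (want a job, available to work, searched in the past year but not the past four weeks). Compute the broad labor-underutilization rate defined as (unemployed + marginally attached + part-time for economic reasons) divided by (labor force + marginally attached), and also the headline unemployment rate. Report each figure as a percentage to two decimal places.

Labor force = 168.27 + 9.29 = 177.56 million.
Numerator = 9.29 + 1.47 + 7.88 = 18.64 million.
Denominator = 177.56 + 1.47 = 179.03 million.
Broad rate = 18.64 / 179.03 = 10.41%.
Headline unemployment rate = 9.29 / 177.56 = 5.23%.

Broad underutilization rate ≈ 10.41%; headline unemployment rate ≈ 5.23%.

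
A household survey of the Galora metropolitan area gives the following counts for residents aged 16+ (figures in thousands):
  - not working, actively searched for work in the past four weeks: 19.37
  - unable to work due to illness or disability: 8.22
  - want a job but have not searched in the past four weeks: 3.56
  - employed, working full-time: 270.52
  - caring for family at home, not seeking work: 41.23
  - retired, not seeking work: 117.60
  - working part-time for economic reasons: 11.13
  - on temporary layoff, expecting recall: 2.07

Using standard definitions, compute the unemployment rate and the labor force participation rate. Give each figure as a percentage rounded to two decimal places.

Employed = 270.52 + 11.13 = 281.65 thousand (anyone who worked, including part-time for economic reasons, counts as employed).
Unemployed = 19.37 + 2.07 = 21.44 thousand (jobless and actively searching, or on temporary layoff).
Labor force = 281.65 + 21.44 = 303.09 thousand.
Not in labor force = 8.22 + 3.56 + 41.23 + 117.60 = 170.61 thousand (those not working and not actively searching are outside the labor force — including those who want a job but have given up searching).
Civilian working-age population = 303.09 + 170.61 = 473.70 thousand.
Unemployment rate = 21.44 / 303.09 = 7.07%.
Labor force participation rate = 303.09 / 473.70 = 63.98%.

Unemployment rate ≈ 7.07%; labor force participation rate ≈ 63.98%.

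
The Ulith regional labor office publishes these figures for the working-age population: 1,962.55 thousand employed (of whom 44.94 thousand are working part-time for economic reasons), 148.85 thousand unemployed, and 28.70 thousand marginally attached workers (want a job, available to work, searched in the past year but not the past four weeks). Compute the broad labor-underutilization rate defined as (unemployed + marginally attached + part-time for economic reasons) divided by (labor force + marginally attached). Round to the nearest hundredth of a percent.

Labor force = 1,962.55 + 148.85 = 2,111.40 thousand.
Numerator = 148.85 + 28.70 + 44.94 = 222.49 thousand.
Denominator = 2,111.40 + 28.70 = 2,140.10 thousand.
Broad rate = 222.49 / 2,140.10 = 10.40%.

Broad underutilization rate ≈ 10.40%.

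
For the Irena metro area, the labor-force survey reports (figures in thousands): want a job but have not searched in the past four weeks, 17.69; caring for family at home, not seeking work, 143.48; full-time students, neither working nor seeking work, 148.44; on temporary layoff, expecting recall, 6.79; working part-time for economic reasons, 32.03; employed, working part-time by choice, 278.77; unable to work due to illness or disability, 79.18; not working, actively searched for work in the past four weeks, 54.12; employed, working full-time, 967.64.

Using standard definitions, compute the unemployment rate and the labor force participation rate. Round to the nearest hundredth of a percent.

Unemployment rate ≈ 4.55%; labor force participation rate ≈ 77.50%.

Employed = 32.03 + 278.77 + 967.64 = 1,278.44 thousand (anyone who worked, including part-time for economic reasons, counts as employed).
Unemployed = 6.79 + 54.12 = 60.91 thousand (jobless and actively searching, or on temporary layoff).
Labor force = 1,278.44 + 60.91 = 1,339.35 thousand.
Not in labor force = 17.69 + 143.48 + 148.44 + 79.18 = 388.79 thousand (those not working and not actively searching are outside the labor force — including those who want a job but have given up searching).
Civilian working-age population = 1,339.35 + 388.79 = 1,728.14 thousand.
Unemployment rate = 60.91 / 1,339.35 = 4.55%.
Labor force participation rate = 1,339.35 / 1,728.14 = 77.50%.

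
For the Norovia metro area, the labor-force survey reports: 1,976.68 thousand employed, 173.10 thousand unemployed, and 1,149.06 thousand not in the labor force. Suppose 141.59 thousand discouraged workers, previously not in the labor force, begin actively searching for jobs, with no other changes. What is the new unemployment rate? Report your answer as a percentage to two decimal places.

New unemployment rate ≈ 13.73%.

Initially, labor force = 1,976.68 + 173.10 = 2,149.78 thousand, so u = 173.10/2,149.78 = 8.05%.
After the change, unemployed and labor force both rise by 141.59 → E = 1,976.68, U = 314.69, labor force = 2,291.37 thousand.
New unemployment rate = 314.69 / 2,291.37 = 13.73%.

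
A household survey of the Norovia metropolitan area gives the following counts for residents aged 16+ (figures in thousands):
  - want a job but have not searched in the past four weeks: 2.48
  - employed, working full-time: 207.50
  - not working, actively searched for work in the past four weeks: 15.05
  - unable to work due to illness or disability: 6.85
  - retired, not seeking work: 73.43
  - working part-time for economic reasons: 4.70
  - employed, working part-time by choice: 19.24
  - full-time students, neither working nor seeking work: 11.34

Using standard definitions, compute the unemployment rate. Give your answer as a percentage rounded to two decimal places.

Employed = 207.50 + 4.70 + 19.24 = 231.44 thousand (anyone who worked, including part-time for economic reasons, counts as employed).
Unemployed = 15.05 thousand.
Labor force = 231.44 + 15.05 = 246.49 thousand.
Unemployment rate = 15.05 / 246.49 = 6.11%.

Unemployment rate ≈ 6.11%.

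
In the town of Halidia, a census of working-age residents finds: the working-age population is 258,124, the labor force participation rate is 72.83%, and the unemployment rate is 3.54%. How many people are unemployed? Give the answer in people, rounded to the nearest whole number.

About 6,655 are unemployed.

Labor force = 0.7283 × 258,124 = 187,992.
Unemployed = 0.0354 × 187,992 ≈ 6,655.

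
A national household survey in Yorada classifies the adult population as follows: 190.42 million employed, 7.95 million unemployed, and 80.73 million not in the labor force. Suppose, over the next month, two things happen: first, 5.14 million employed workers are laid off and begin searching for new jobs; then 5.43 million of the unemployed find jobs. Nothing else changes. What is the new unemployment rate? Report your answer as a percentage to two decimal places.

New unemployment rate ≈ 3.86%.

Initially, labor force = 190.42 + 7.95 = 198.37 million, so u = 7.95/198.37 = 4.01%.
After the first change, employed falls and unemployed rises by 5.14; labor force unchanged → E = 185.28, U = 13.09, labor force = 198.37 million.
After the second change, unemployed falls and employed rises by 5.43; labor force unchanged → E = 190.71, U = 7.66, labor force = 198.37 million.
New unemployment rate = 7.66 / 198.37 = 3.86%.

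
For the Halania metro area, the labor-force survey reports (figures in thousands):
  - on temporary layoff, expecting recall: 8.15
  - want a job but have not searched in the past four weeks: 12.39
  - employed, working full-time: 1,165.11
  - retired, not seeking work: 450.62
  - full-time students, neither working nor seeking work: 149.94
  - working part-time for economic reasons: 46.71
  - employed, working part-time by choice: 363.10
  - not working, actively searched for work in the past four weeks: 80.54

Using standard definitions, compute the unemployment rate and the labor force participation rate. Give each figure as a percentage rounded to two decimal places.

Unemployment rate ≈ 5.33%; labor force participation rate ≈ 73.08%.

Employed = 1,165.11 + 46.71 + 363.10 = 1,574.92 thousand (anyone who worked, including part-time for economic reasons, counts as employed).
Unemployed = 8.15 + 80.54 = 88.69 thousand (jobless and actively searching, or on temporary layoff).
Labor force = 1,574.92 + 88.69 = 1,663.61 thousand.
Not in labor force = 12.39 + 450.62 + 149.94 = 612.95 thousand (those not working and not actively searching are outside the labor force — including those who want a job but have given up searching).
Civilian working-age population = 1,663.61 + 612.95 = 2,276.56 thousand.
Unemployment rate = 88.69 / 1,663.61 = 5.33%.
Labor force participation rate = 1,663.61 / 2,276.56 = 73.08%.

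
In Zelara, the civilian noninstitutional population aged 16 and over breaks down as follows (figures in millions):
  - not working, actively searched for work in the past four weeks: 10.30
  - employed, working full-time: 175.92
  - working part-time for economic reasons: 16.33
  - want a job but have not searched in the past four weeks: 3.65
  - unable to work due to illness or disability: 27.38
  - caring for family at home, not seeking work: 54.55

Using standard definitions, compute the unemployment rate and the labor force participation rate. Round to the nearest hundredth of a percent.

Employed = 175.92 + 16.33 = 192.25 million (anyone who worked, including part-time for economic reasons, counts as employed).
Unemployed = 10.30 million.
Labor force = 192.25 + 10.30 = 202.55 million.
Not in labor force = 3.65 + 27.38 + 54.55 = 85.58 million (those not working and not actively searching are outside the labor force — including those who want a job but have given up searching).
Civilian working-age population = 202.55 + 85.58 = 288.13 million.
Unemployment rate = 10.30 / 202.55 = 5.09%.
Labor force participation rate = 202.55 / 288.13 = 70.30%.

Unemployment rate ≈ 5.09%; labor force participation rate ≈ 70.30%.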